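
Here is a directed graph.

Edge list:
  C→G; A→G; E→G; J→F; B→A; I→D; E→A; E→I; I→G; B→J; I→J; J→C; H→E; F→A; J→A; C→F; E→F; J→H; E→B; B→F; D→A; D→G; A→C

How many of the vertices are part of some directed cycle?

8

A vertex is on a directed cycle iff it belongs to a strongly connected component of size ≥ 2 (or has a self-loop).
The vertices on cycles are {A, B, C, E, F, H, I, J} — 8 in total.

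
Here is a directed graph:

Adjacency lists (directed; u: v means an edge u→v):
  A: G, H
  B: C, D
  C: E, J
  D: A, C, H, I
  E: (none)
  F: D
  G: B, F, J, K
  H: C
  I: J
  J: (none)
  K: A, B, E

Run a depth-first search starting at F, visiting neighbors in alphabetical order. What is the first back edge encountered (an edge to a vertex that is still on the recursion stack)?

DFS from F (visiting neighbors in alphabetical order); mark gray on enter, black on exit:
F gray
  D gray
    A gray
      G gray
        B gray
          C gray
            E gray
            E black
            J gray
            J black
          C black
          B→D: D is gray → back edge
First back edge: B → D.

B->D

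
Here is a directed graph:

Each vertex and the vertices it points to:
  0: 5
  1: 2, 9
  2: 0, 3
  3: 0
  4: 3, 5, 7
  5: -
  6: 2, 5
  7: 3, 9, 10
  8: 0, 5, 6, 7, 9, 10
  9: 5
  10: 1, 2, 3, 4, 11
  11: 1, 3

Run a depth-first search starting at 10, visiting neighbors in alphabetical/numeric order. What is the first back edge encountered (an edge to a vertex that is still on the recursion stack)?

7->10

DFS from 10 (visiting neighbors in alphabetical/numeric order); mark gray on enter, black on exit:
10 gray
  1 gray
    2 gray
      0 gray
        5 gray
        5 black
      0 black
      3 gray
        3→0: 0 black — skip
      3 black
    2 black
    9 gray
      9→5: 5 black — skip
    9 black
  1 black
  10→2: 2 black — skip
  10→3: 3 black — skip
  4 gray
    4→3: 3 black — skip
    4→5: 5 black — skip
    7 gray
      7→3: 3 black — skip
      7→9: 9 black — skip
      7→10: 10 is gray → back edge
First back edge: 7 → 10.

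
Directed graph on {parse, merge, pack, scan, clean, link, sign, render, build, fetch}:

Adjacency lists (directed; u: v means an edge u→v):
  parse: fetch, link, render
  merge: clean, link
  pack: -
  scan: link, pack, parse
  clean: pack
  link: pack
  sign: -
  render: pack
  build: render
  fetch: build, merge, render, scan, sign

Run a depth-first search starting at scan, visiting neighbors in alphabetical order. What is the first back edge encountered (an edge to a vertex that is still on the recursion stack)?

fetch→scan

DFS from scan (visiting neighbors in alphabetical order); mark gray on enter, black on exit:
scan gray
  link gray
    pack gray
    pack black
  link black
  scan→pack: pack black — skip
  parse gray
    fetch gray
      build gray
        render gray
          render→pack: pack black — skip
        render black
      build black
      merge gray
        clean gray
          clean→pack: pack black — skip
        clean black
        merge→link: link black — skip
      merge black
      fetch→render: render black — skip
      fetch→scan: scan is gray → back edge
First back edge: fetch → scan.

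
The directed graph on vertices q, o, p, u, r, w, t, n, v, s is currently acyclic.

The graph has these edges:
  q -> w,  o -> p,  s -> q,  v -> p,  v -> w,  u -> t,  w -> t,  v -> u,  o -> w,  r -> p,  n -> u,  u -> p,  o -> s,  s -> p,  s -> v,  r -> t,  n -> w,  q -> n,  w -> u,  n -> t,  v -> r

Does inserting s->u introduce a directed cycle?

No

Adding s→u creates a cycle iff u can already reach s.
Explore from u: no path reaches s. The graph stays acyclic.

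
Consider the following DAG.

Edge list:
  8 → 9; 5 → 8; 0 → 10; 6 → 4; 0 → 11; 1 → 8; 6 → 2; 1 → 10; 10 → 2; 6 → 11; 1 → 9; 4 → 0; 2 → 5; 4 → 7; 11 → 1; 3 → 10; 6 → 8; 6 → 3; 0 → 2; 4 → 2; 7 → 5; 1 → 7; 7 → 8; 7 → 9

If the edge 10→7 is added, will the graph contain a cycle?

Adding 10→7 creates a cycle iff 7 can already reach 10.
Explore from 7: no path reaches 10. The graph stays acyclic.

No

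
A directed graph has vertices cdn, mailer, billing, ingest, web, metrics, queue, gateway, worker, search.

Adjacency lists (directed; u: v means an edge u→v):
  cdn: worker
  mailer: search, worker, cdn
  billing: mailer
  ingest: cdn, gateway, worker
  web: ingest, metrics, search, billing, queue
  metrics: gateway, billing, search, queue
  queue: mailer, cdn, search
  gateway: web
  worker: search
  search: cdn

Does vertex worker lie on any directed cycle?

worker is on a cycle iff worker can reach itself via ≥1 edge.
worker → search → cdn → worker — yes.

Yes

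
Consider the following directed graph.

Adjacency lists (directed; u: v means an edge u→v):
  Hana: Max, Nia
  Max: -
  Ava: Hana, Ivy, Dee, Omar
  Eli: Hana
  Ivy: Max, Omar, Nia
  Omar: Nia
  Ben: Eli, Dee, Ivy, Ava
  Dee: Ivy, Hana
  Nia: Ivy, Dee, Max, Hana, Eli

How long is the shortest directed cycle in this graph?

For each vertex v, BFS finds the shortest path from v back to v.
The shortest such closed walk is Ivy → Nia → Ivy, length 2.

2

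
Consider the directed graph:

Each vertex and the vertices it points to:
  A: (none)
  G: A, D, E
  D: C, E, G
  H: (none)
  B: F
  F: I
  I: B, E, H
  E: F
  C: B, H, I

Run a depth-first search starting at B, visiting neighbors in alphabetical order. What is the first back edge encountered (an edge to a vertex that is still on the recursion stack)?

I->B

DFS from B (visiting neighbors in alphabetical order); mark gray on enter, black on exit:
B gray
  F gray
    I gray
      I→B: B is gray → back edge
First back edge: I → B.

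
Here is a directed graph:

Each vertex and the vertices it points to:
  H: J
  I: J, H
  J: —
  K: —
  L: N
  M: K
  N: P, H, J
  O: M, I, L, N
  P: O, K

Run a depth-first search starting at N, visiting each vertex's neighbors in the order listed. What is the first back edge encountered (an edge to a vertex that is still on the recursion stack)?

L→N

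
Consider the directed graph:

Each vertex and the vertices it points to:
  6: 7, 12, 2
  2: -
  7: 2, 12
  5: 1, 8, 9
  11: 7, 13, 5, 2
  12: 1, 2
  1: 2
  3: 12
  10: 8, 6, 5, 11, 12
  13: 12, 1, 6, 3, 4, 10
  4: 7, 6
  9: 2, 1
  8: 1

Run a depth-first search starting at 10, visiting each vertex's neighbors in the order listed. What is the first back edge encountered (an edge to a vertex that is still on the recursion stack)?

13→10

DFS from 10 (visiting each vertex's neighbors in the order listed); mark gray on enter, black on exit:
10 gray
  8 gray
    1 gray
      2 gray
      2 black
    1 black
  8 black
  6 gray
    7 gray
      7→2: 2 black — skip
      12 gray
        12→1: 1 black — skip
        12→2: 2 black — skip
      12 black
    7 black
    6→12: 12 black — skip
    6→2: 2 black — skip
  6 black
  5 gray
    5→1: 1 black — skip
    5→8: 8 black — skip
    9 gray
      9→2: 2 black — skip
      9→1: 1 black — skip
    9 black
  5 black
  11 gray
    11→7: 7 black — skip
    13 gray
      13→12: 12 black — skip
      13→1: 1 black — skip
      13→6: 6 black — skip
      3 gray
        3→12: 12 black — skip
      3 black
      4 gray
        4→7: 7 black — skip
        4→6: 6 black — skip
      4 black
      13→10: 10 is gray → back edge
First back edge: 13 → 10.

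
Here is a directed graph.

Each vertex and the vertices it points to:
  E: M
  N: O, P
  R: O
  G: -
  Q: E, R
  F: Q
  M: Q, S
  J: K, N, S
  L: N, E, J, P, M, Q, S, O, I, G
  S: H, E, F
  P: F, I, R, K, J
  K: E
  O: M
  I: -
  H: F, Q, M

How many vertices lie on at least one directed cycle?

11

A vertex is on a directed cycle iff it belongs to a strongly connected component of size ≥ 2 (or has a self-loop).
The vertices on cycles are {E, F, H, J, M, N, O, P, Q, R, S} — 11 in total.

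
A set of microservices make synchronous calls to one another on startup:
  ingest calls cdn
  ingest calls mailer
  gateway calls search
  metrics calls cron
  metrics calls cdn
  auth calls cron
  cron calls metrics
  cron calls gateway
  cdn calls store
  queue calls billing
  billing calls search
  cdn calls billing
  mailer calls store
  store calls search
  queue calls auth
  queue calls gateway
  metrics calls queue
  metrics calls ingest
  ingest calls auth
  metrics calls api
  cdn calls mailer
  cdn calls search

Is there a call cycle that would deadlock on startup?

Yes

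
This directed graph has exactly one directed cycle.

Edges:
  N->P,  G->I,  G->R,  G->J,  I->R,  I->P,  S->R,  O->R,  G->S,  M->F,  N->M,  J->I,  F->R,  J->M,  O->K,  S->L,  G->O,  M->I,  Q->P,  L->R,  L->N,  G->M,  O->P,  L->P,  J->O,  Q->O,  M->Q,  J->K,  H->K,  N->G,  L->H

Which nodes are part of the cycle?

G, L, N, S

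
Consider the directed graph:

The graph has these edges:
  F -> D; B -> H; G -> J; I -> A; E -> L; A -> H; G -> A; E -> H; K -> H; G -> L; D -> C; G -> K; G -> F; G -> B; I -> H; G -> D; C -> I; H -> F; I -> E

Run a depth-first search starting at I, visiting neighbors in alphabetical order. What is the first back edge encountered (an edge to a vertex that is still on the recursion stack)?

DFS from I (visiting neighbors in alphabetical order); mark gray on enter, black on exit:
I gray
  A gray
    H gray
      F gray
        D gray
          C gray
            C→I: I is gray → back edge
First back edge: C → I.

C→I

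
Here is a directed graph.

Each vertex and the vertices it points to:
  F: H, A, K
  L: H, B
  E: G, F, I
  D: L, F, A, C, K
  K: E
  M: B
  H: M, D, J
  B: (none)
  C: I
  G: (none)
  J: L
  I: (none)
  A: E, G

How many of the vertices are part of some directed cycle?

A vertex is on a directed cycle iff it belongs to a strongly connected component of size ≥ 2 (or has a self-loop).
The vertices on cycles are {A, D, E, F, H, J, K, L} — 8 in total.

8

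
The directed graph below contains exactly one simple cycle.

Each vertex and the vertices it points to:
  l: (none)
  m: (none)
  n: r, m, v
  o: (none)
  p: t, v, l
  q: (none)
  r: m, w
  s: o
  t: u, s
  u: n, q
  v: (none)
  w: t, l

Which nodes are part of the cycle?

DFS with gray/black marking from t:
t gray
  u gray
    n gray
      r gray
        m gray
        m black
        w gray
          w→t: t is gray → back edge
Back edge closes the cycle t → u → n → r → w → t; its vertices are {n, r, t, u, w}.

n, r, t, u, w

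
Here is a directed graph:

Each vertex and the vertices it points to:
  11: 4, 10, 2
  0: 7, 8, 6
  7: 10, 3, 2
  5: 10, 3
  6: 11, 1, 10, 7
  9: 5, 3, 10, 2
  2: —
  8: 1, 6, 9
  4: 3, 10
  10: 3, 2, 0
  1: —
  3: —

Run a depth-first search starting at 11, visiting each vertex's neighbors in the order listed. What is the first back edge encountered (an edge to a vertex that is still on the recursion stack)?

7→10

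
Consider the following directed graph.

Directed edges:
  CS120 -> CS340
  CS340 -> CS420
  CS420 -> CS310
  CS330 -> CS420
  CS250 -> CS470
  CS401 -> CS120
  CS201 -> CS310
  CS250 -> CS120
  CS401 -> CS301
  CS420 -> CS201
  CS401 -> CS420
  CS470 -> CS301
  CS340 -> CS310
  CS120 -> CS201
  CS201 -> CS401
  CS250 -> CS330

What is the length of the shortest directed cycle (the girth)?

3

For each vertex v, BFS finds the shortest path from v back to v.
The shortest such closed walk is CS120 → CS201 → CS401 → CS120, length 3.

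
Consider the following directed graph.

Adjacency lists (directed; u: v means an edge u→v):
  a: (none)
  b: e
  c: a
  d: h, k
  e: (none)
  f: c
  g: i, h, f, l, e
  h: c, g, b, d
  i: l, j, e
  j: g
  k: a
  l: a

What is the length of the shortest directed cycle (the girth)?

2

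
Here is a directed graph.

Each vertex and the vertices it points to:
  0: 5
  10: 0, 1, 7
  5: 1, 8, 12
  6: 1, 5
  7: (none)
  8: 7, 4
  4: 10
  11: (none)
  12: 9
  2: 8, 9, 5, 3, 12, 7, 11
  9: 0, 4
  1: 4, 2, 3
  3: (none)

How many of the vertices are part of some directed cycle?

9

A vertex is on a directed cycle iff it belongs to a strongly connected component of size ≥ 2 (or has a self-loop).
The vertices on cycles are {0, 1, 2, 4, 5, 8, 9, 10, 12} — 9 in total.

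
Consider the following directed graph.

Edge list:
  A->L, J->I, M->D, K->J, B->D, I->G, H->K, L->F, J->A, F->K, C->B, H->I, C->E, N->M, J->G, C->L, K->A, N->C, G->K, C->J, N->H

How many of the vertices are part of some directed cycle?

7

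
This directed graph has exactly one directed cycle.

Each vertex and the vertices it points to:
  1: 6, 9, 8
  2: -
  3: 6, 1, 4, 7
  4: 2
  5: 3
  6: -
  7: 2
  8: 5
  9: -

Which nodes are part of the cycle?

1, 3, 5, 8

DFS with gray/black marking from 3:
3 gray
  6 gray
  6 black
  1 gray
    1→6: 6 black — skip
    9 gray
    9 black
    8 gray
      5 gray
        5→3: 3 is gray → back edge
Back edge closes the cycle 3 → 1 → 8 → 5 → 3; its vertices are {1, 3, 5, 8}.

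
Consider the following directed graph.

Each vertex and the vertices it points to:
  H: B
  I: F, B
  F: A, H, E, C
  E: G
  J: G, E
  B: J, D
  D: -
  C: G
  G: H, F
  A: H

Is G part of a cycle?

Yes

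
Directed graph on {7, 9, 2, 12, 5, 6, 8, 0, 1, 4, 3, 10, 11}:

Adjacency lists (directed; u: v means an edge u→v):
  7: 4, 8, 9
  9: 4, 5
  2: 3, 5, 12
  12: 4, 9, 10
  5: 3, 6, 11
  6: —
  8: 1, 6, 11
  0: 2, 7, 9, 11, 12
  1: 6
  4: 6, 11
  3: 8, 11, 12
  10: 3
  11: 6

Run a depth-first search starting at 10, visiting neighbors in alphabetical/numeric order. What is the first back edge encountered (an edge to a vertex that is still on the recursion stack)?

5->3

DFS from 10 (visiting neighbors in alphabetical/numeric order); mark gray on enter, black on exit:
10 gray
  3 gray
    8 gray
      1 gray
        6 gray
        6 black
      1 black
      8→6: 6 black — skip
      11 gray
        11→6: 6 black — skip
      11 black
    8 black
    3→11: 11 black — skip
    12 gray
      4 gray
        4→6: 6 black — skip
        4→11: 11 black — skip
      4 black
      9 gray
        9→4: 4 black — skip
        5 gray
          5→3: 3 is gray → back edge
First back edge: 5 → 3.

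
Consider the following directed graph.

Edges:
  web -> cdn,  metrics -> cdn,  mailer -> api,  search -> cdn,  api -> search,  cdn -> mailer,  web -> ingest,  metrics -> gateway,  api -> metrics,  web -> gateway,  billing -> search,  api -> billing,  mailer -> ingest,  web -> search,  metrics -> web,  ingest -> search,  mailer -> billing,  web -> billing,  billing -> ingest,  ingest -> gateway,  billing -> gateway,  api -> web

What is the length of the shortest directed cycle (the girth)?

4

For each vertex v, BFS finds the shortest path from v back to v.
The shortest such closed walk is mailer → billing → search → cdn → mailer, length 4.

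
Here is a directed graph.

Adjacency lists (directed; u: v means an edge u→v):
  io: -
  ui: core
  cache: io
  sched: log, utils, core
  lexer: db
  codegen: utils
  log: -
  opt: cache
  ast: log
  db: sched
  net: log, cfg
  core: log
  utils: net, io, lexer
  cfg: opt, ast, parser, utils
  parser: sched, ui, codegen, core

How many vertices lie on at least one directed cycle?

A vertex is on a directed cycle iff it belongs to a strongly connected component of size ≥ 2 (or has a self-loop).
The vertices on cycles are {db, cfg, net, lexer, sched, utils, parser, codegen} — 8 in total.

8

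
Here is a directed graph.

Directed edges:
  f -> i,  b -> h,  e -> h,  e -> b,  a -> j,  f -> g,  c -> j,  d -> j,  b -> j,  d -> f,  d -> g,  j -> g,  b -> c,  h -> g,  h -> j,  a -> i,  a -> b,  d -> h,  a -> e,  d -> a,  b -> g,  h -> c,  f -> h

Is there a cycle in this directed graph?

DFS with white/gray/black marking, starting from g:
g gray
g black
i gray
i black
a gray
  b gray
    c gray
      j gray
        j→g: g black — skip
      j black
    c black
    b→j: j black — skip
    h gray
      h→c: c black — skip
      h→j: j black — skip
      h→g: g black — skip
    h black
    b→g: g black — skip
  b black
  a→j: j black — skip
  e gray
    e→h: h black — skip
    e→b: b black — skip
  e black
  a→i: i black — skip
a black
f gray
  f→h: h black — skip
  f→i: i black — skip
  f→g: g black — skip
f black
d gray
  d→f: f black — skip
  d→a: a black — skip
  d→j: j black — skip
  d→h: h black — skip
  d→g: g black — skip
d black
Every edge goes to a white or black vertex — no back edge, so the graph is acyclic.

No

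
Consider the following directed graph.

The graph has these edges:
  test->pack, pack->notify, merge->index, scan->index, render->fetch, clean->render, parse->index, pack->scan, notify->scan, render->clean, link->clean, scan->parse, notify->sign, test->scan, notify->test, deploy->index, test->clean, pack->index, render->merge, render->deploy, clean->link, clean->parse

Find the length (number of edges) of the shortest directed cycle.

For each vertex v, BFS finds the shortest path from v back to v.
The shortest such closed walk is clean → link → clean, length 2.

2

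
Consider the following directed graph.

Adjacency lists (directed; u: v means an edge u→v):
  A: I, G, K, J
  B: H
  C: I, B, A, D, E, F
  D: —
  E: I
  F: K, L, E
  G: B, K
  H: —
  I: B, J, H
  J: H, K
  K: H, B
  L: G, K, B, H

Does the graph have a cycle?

No

DFS with white/gray/black marking, starting from E:
E gray
  I gray
    B gray
      H gray
      H black
    B black
    J gray
      J→H: H black — skip
      K gray
        K→H: H black — skip
        K→B: B black — skip
      K black
    J black
    I→H: H black — skip
  I black
E black
A gray
  A→I: I black — skip
  G gray
    G→B: B black — skip
    G→K: K black — skip
  G black
  A→K: K black — skip
  A→J: J black — skip
A black
C gray
  C→I: I black — skip
  C→B: B black — skip
  C→A: A black — skip
  D gray
  D black
  C→E: E black — skip
  F gray
    F→K: K black — skip
    L gray
      L→G: G black — skip
      L→K: K black — skip
      L→B: B black — skip
      L→H: H black — skip
    L black
    F→E: E black — skip
  F black
C black
Every edge goes to a white or black vertex — no back edge, so the graph is acyclic.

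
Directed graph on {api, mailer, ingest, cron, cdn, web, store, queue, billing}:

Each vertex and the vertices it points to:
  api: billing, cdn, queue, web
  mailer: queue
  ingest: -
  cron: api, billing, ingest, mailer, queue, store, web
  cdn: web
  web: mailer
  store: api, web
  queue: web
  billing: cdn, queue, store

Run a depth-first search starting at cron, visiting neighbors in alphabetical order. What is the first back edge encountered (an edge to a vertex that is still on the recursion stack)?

queue->web

DFS from cron (visiting neighbors in alphabetical order); mark gray on enter, black on exit:
cron gray
  api gray
    billing gray
      cdn gray
        web gray
          mailer gray
            queue gray
              queue→web: web is gray → back edge
First back edge: queue → web.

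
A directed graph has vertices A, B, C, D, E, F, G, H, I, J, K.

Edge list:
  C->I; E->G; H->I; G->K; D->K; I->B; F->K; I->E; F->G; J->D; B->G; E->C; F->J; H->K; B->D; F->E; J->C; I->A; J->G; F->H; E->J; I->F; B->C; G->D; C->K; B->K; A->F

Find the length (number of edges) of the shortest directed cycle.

3

For each vertex v, BFS finds the shortest path from v back to v.
The shortest such closed walk is I → E → C → I, length 3.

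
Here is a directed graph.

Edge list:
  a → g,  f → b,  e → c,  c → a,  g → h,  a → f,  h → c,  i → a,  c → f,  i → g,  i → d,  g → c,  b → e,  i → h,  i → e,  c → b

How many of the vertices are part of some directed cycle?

A vertex is on a directed cycle iff it belongs to a strongly connected component of size ≥ 2 (or has a self-loop).
The vertices on cycles are {a, b, c, e, f, g, h} — 7 in total.

7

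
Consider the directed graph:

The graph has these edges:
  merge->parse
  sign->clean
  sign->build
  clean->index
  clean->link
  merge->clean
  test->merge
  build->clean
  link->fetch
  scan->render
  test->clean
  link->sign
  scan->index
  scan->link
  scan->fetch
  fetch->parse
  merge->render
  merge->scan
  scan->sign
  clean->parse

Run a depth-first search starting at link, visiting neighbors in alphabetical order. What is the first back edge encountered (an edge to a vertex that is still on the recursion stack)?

clean→link

DFS from link (visiting neighbors in alphabetical order); mark gray on enter, black on exit:
link gray
  fetch gray
    parse gray
    parse black
  fetch black
  sign gray
    build gray
      clean gray
        index gray
        index black
        clean→link: link is gray → back edge
First back edge: clean → link.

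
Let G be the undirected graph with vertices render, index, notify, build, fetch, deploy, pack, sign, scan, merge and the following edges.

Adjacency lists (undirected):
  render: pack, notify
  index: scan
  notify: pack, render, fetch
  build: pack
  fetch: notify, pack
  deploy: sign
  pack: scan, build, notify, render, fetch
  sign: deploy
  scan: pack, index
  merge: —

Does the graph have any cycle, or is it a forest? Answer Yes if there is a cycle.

Yes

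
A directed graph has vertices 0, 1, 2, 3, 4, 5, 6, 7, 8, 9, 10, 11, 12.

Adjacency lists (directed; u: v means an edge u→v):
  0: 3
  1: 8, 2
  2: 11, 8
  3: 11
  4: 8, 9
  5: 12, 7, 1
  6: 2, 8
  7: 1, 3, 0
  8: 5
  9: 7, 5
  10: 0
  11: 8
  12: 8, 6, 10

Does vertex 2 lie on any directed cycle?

Yes

2 is on a cycle iff 2 can reach itself via ≥1 edge.
2 → 8 → 5 → 1 → 2 — yes.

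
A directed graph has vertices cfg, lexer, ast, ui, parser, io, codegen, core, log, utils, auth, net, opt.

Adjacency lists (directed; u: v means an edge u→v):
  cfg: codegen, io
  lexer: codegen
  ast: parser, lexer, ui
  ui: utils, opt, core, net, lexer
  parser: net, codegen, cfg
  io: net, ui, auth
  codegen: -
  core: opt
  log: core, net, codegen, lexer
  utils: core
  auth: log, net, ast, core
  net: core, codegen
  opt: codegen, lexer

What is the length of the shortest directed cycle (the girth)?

For each vertex v, BFS finds the shortest path from v back to v.
The shortest such closed walk is cfg → io → auth → ast → parser → cfg, length 5.

5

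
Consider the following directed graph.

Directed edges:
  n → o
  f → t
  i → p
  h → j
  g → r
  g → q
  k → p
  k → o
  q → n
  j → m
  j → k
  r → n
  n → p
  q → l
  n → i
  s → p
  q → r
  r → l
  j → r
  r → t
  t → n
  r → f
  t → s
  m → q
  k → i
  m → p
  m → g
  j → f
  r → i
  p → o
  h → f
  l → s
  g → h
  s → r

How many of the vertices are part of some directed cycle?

A vertex is on a directed cycle iff it belongs to a strongly connected component of size ≥ 2 (or has a self-loop).
The vertices on cycles are {f, g, h, j, l, m, r, s, t} — 9 in total.

9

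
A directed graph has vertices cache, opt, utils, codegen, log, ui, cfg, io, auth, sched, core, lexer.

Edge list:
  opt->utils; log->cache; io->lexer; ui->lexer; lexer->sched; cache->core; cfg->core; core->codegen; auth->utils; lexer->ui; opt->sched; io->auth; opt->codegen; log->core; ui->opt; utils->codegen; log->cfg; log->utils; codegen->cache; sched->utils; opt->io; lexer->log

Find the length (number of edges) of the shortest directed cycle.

2

For each vertex v, BFS finds the shortest path from v back to v.
The shortest such closed walk is ui → lexer → ui, length 2.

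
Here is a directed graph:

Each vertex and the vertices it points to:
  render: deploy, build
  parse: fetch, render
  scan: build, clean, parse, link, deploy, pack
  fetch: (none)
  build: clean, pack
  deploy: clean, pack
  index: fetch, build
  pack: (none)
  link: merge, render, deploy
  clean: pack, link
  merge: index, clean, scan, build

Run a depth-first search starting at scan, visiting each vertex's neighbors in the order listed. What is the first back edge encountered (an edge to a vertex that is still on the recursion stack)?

index→build

DFS from scan (visiting each vertex's neighbors in the order listed); mark gray on enter, black on exit:
scan gray
  build gray
    clean gray
      pack gray
      pack black
      link gray
        merge gray
          index gray
            fetch gray
            fetch black
            index→build: build is gray → back edge
First back edge: index → build.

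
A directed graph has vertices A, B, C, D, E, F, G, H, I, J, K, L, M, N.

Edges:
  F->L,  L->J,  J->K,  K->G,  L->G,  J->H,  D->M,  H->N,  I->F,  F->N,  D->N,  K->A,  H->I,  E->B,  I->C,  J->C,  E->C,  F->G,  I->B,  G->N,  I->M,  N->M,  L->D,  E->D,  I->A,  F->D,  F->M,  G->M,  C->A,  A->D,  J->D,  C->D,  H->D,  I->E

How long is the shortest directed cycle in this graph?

5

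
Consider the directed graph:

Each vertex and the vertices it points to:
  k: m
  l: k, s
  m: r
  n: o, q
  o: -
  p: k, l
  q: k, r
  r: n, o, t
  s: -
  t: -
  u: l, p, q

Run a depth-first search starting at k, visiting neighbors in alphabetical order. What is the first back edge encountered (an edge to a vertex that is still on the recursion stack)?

DFS from k (visiting neighbors in alphabetical order); mark gray on enter, black on exit:
k gray
  m gray
    r gray
      n gray
        o gray
        o black
        q gray
          q→k: k is gray → back edge
First back edge: q → k.

q→k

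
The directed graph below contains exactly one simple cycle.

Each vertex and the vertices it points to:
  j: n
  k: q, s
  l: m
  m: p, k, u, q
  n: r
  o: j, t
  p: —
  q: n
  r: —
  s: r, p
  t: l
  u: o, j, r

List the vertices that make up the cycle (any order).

l, m, o, t, u

DFS with gray/black marking from t:
t gray
  l gray
    m gray
      p gray
      p black
      k gray
        q gray
          n gray
            r gray
            r black
          n black
        q black
        s gray
          s→r: r black — skip
          s→p: p black — skip
        s black
      k black
      u gray
        o gray
          j gray
            j→n: n black — skip
          j black
          o→t: t is gray → back edge
Back edge closes the cycle t → l → m → u → o → t; its vertices are {l, m, o, t, u}.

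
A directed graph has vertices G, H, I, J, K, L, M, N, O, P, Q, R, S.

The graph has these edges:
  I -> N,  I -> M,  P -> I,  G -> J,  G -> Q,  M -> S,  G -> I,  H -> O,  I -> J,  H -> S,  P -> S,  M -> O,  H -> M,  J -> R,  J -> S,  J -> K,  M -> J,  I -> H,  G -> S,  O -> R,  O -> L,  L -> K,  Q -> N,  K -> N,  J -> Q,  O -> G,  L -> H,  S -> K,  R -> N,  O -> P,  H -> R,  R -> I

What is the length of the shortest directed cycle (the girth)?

3

For each vertex v, BFS finds the shortest path from v back to v.
The shortest such closed walk is O → L → H → O, length 3.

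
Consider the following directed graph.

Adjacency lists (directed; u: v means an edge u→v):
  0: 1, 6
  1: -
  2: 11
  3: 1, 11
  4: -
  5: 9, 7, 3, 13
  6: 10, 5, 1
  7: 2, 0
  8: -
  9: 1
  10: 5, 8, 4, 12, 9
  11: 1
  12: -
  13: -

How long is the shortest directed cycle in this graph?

4

For each vertex v, BFS finds the shortest path from v back to v.
The shortest such closed walk is 6 → 5 → 7 → 0 → 6, length 4.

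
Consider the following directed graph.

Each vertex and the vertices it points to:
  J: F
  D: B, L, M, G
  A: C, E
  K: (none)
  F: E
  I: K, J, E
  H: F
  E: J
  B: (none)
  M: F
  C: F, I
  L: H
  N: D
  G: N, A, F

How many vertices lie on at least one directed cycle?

A vertex is on a directed cycle iff it belongs to a strongly connected component of size ≥ 2 (or has a self-loop).
The vertices on cycles are {D, E, F, G, J, N} — 6 in total.

6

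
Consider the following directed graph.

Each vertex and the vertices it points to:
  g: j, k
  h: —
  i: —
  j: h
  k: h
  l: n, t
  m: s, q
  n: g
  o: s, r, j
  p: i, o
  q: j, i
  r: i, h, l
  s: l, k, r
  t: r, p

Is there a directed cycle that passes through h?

No

h lies on a cycle iff there is a path from h back to itself.
Exploring from h, it never reaches itself; equivalently, its strongly connected component is a singleton.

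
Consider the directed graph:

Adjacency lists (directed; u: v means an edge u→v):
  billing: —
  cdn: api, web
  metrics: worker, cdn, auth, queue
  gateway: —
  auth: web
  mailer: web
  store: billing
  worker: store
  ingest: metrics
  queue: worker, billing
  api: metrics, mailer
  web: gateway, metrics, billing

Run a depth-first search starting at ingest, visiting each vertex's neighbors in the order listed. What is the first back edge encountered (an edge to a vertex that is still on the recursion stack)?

api->metrics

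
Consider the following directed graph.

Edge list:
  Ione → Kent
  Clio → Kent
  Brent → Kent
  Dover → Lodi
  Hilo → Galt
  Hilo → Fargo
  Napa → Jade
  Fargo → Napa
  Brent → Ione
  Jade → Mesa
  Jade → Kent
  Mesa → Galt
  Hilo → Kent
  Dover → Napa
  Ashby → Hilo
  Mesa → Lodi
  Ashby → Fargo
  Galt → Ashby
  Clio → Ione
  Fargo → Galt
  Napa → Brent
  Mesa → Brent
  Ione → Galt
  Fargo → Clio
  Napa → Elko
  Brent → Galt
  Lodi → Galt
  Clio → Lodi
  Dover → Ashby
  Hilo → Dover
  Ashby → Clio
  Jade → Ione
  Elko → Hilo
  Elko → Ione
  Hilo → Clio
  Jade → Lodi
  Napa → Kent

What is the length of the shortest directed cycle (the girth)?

3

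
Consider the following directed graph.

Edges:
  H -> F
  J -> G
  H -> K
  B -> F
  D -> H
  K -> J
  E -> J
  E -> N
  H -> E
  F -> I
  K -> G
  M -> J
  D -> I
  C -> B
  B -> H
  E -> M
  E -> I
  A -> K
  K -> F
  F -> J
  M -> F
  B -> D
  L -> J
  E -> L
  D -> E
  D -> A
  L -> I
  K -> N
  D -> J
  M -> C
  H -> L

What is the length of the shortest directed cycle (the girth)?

For each vertex v, BFS finds the shortest path from v back to v.
The shortest such closed walk is C → B → D → E → M → C, length 5.

5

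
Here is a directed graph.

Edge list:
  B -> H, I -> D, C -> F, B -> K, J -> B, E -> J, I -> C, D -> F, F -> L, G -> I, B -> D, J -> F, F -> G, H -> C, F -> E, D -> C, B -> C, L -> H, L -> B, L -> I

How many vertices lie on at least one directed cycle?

10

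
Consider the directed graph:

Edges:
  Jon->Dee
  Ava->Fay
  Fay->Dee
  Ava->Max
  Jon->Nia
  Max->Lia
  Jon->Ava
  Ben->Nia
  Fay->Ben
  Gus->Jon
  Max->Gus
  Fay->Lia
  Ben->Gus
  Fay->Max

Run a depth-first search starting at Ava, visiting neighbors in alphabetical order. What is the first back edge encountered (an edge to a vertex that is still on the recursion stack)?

DFS from Ava (visiting neighbors in alphabetical order); mark gray on enter, black on exit:
Ava gray
  Fay gray
    Ben gray
      Gus gray
        Jon gray
          Jon→Ava: Ava is gray → back edge
First back edge: Jon → Ava.

Jon→Ava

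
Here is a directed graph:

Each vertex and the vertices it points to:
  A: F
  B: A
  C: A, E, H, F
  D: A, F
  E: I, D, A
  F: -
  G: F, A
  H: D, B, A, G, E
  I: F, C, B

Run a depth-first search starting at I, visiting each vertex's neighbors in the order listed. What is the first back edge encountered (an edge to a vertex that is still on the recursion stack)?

DFS from I (visiting each vertex's neighbors in the order listed); mark gray on enter, black on exit:
I gray
  F gray
  F black
  C gray
    A gray
      A→F: F black — skip
    A black
    E gray
      E→I: I is gray → back edge
First back edge: E → I.

E→I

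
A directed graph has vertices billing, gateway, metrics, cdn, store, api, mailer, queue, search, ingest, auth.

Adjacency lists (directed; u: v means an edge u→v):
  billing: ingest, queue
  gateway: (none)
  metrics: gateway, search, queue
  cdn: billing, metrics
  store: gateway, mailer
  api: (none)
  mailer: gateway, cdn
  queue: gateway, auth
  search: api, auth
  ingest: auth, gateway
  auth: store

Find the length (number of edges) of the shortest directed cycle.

6

For each vertex v, BFS finds the shortest path from v back to v.
The shortest such closed walk is cdn → billing → ingest → auth → store → mailer → cdn, length 6.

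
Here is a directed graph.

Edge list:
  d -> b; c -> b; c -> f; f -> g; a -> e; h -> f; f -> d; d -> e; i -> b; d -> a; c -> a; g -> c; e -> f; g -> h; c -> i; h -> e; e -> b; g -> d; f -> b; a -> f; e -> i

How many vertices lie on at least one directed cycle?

7

A vertex is on a directed cycle iff it belongs to a strongly connected component of size ≥ 2 (or has a self-loop).
The vertices on cycles are {a, c, d, e, f, g, h} — 7 in total.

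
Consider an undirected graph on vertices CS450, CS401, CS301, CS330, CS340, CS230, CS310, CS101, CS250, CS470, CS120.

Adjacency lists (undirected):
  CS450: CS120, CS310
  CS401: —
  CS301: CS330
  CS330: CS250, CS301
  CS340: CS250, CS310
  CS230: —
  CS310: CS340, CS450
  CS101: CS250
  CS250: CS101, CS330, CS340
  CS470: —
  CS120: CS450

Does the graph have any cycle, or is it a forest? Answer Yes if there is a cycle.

DFS, tracking each vertex's parent; an edge to a visited non-parent vertex closes a cycle.
Start from CS310:
visit CS310 (parent –)
  visit CS340 (parent CS310)
    visit CS250 (parent CS340)
      visit CS101 (parent CS250)
        CS101–CS250: parent, skip
      visit CS330 (parent CS250)
        CS330–CS250: parent, skip
        visit CS301 (parent CS330)
          CS301–CS330: parent, skip
      CS250–CS340: parent, skip
    CS340–CS310: parent, skip
  visit CS450 (parent CS310)
    visit CS120 (parent CS450)
      CS120–CS450: parent, skip
    CS450–CS310: parent, skip
visit CS401 (parent –)
visit CS230 (parent –)
visit CS470 (parent –)
No non-parent visited neighbor found — the graph is a forest.

No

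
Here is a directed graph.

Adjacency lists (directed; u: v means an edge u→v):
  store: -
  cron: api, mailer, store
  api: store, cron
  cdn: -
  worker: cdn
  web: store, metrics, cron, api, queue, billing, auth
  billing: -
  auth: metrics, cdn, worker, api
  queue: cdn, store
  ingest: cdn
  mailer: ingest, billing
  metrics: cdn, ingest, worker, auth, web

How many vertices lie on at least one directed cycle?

A vertex is on a directed cycle iff it belongs to a strongly connected component of size ≥ 2 (or has a self-loop).
The vertices on cycles are {api, web, auth, cron, metrics} — 5 in total.

5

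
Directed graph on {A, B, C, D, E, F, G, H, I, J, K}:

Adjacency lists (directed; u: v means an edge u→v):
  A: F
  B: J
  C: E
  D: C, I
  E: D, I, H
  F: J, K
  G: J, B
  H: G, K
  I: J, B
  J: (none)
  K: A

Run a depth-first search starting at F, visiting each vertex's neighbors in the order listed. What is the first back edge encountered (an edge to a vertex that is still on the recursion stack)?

A->F

DFS from F (visiting each vertex's neighbors in the order listed); mark gray on enter, black on exit:
F gray
  J gray
  J black
  K gray
    A gray
      A→F: F is gray → back edge
First back edge: A → F.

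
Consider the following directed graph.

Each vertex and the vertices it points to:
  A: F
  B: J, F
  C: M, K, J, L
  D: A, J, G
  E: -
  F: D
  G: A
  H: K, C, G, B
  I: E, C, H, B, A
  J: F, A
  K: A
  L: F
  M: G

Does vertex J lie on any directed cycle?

Yes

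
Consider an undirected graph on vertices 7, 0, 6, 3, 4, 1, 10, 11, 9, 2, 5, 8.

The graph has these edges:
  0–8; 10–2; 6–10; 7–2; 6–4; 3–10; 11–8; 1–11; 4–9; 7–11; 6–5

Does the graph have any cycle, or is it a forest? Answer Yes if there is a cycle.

DFS, tracking each vertex's parent; an edge to a visited non-parent vertex closes a cycle.
Start from 2:
visit 2 (parent –)
  visit 7 (parent 2)
    visit 11 (parent 7)
      11–7: parent, skip
      visit 8 (parent 11)
        visit 0 (parent 8)
          0–8: parent, skip
        8–11: parent, skip
      visit 1 (parent 11)
        1–11: parent, skip
    7–2: parent, skip
  visit 10 (parent 2)
    visit 3 (parent 10)
      3–10: parent, skip
    10–2: parent, skip
    visit 6 (parent 10)
      6–10: parent, skip
      visit 4 (parent 6)
        4–6: parent, skip
        visit 9 (parent 4)
          9–4: parent, skip
      visit 5 (parent 6)
        5–6: parent, skip
No non-parent visited neighbor found — the graph is a forest.

No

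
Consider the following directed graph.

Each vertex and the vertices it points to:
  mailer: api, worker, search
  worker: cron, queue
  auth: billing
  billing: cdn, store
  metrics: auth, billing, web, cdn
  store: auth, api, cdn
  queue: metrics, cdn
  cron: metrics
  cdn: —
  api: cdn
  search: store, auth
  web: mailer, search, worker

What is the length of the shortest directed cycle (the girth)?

For each vertex v, BFS finds the shortest path from v back to v.
The shortest such closed walk is billing → store → auth → billing, length 3.

3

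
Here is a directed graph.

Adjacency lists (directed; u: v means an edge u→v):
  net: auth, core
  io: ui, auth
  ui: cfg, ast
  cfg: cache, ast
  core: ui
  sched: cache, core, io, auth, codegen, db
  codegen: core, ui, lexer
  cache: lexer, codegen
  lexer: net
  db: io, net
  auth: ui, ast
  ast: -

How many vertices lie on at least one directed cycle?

8

A vertex is on a directed cycle iff it belongs to a strongly connected component of size ≥ 2 (or has a self-loop).
The vertices on cycles are {ui, cfg, net, auth, core, cache, lexer, codegen} — 8 in total.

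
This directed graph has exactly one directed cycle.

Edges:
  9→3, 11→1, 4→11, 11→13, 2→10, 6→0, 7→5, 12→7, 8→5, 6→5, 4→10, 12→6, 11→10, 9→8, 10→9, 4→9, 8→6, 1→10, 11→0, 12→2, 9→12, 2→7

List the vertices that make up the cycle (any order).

2, 9, 10, 12

DFS with gray/black marking from 9:
9 gray
  12 gray
    2 gray
      10 gray
        10→9: 9 is gray → back edge
Back edge closes the cycle 9 → 12 → 2 → 10 → 9; its vertices are {2, 9, 10, 12}.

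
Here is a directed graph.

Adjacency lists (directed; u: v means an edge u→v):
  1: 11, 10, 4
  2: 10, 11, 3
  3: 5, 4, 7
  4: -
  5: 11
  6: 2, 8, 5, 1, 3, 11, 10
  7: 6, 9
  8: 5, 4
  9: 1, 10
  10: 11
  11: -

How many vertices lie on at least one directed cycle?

4

A vertex is on a directed cycle iff it belongs to a strongly connected component of size ≥ 2 (or has a self-loop).
The vertices on cycles are {2, 3, 6, 7} — 4 in total.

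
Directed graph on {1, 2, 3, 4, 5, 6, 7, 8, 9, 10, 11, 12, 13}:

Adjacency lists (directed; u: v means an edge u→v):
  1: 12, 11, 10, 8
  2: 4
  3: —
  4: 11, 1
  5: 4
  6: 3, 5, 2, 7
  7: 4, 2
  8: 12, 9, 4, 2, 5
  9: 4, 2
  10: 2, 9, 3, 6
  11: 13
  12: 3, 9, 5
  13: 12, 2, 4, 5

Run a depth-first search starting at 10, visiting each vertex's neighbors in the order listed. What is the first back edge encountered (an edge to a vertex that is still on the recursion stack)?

9->4

DFS from 10 (visiting each vertex's neighbors in the order listed); mark gray on enter, black on exit:
10 gray
  2 gray
    4 gray
      11 gray
        13 gray
          12 gray
            3 gray
            3 black
            9 gray
              9→4: 4 is gray → back edge
First back edge: 9 → 4.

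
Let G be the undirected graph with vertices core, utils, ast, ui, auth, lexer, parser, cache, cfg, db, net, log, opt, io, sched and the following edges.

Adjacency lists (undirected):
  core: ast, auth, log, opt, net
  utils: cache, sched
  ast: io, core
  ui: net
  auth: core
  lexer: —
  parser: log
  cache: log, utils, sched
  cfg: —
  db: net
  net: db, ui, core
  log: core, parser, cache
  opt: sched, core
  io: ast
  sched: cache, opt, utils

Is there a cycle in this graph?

Yes

DFS, tracking each vertex's parent; an edge to a visited non-parent vertex closes a cycle.
Start from utils:
visit utils (parent –)
  visit cache (parent utils)
    visit log (parent cache)
      visit core (parent log)
        visit ast (parent core)
          visit io (parent ast)
            io–ast: parent, skip
          ast–core: parent, skip
        visit auth (parent core)
          auth–core: parent, skip
        core–log: parent, skip
        visit opt (parent core)
          visit sched (parent opt)
            sched–cache: cache visited and ≠ parent → cycle
Cycle: cache – log – core – opt – sched – cache.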